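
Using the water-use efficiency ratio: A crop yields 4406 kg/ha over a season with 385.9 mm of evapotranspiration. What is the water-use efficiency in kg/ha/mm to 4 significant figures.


Approach: apply the water-use efficiency ratio, WUE = yield/ET.
WUE = 4406 / 385.9 = 11.42 kg/ha/mm
Therefore the water-use efficiency = 11.42 kg/ha/mm.


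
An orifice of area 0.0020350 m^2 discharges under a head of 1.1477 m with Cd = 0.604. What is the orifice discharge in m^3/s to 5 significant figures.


Approach: apply the orifice equation, Q = Cd*A*sqrt(2*g*h).
Q = 0.604 * 0.0020350 * sqrt(2*9.81*1.1477) = 0.0058326 m^3/s
Therefore the orifice discharge = 0.0058326 m^3/s.


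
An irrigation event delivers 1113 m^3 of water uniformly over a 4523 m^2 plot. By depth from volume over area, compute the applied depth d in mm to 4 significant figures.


Approach: apply depth from volume over area, d = (V/A)*1000.
d = (1113 / 4523) * 1000 = 246.1 mm
Therefore the applied depth d = 246.1 mm.


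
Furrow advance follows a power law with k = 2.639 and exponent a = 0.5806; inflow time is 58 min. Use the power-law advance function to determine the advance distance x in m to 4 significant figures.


Approach: apply the power-law advance function, x = k*t^a.
x = 2.639 * 58^0.5806 = 27.88 m
Therefore the advance distance x = 27.88 m.


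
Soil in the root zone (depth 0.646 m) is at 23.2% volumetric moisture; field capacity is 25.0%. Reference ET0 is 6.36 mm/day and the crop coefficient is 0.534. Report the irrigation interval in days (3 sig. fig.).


Approach: apply soil-water budget scheduling, SMD = (FC-theta)/100*depth*1000; ETc = ET0*Kc; interval = SMD/ETc.
Step 1 — soil moisture deficit:
  SMD = (25.0 - 23.2)/100 * 0.646 * 1000 = 11.628 mm
Step 2 — daily crop ET (ETc = ET0*Kc):
  ETc = 6.36 * 0.534 = 3.3962 mm/day
Step 3 — irrigation interval (SMD/ETc):
  interval = 11.628 / 3.3962 = 3.42 days
Therefore the irrigation interval = 3.42 days.


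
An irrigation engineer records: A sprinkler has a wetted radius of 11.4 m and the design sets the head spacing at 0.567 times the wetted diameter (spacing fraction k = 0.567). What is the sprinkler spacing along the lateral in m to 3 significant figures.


Approach: apply the sprinkler spacing rule (spacing as a fraction of wetted diameter), S = k*(2*R).
S = 0.567 * (2 * 11.4) = 12.9 m
Therefore the sprinkler spacing along the lateral = 12.9 m.


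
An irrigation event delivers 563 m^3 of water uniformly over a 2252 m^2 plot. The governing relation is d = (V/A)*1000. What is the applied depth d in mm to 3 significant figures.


d = (563 / 2252) * 1000 = 250 mm
Therefore the applied depth d = 250 mm.


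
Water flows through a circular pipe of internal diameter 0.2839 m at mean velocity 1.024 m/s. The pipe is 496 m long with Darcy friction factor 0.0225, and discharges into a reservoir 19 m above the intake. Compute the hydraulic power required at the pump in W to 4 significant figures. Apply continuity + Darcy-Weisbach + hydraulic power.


Approach: apply continuity + Darcy-Weisbach + hydraulic power, Q = A*v; hf = f*(L/D)*(v^2/(2g)); H = static + hf; P = rho*g*Q*H.
Step 1 — flow rate (continuity, Q = A*v):
  A = pi*(0.2839/2)^2 = 0.0633025 m^2
  Q = 0.0633025 * 1.024 = 0.0648217 m^3/s
Step 2 — friction head loss (Darcy-Weisbach):
  hf = 0.0225 * (496/0.2839) * (1.024^2 / (2*9.81))
  hf = 2.10087 m
Step 3 — total head: H = 19 + 2.10087 = 21.1009 m
Step 4 — hydraulic power (P = rho*g*Q*H):
  P = 1000 * 9.81 * 0.0648217 * 21.1009 = 13420 W
Therefore the hydraulic power required at the pump = 13420 W.


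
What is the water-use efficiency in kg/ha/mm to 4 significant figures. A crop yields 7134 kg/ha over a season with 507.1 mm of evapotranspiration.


Approach: apply the water-use efficiency ratio, WUE = yield/ET.
WUE = 7134 / 507.1 = 14.07 kg/ha/mm
Therefore the water-use efficiency = 14.07 kg/ha/mm.


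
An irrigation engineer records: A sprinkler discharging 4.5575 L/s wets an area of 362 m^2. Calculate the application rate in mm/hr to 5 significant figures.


Approach: apply the application rate relation, rate = (Q/A)*3600.
rate = (4.5575 / 362) * 3600 = 45.323 mm/hr
Therefore the application rate = 45.323 mm/hr.


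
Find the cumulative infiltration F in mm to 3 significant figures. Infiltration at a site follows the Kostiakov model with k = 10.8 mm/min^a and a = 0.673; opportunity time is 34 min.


Approach: apply the Kostiakov infiltration equation, F = k*t^a.
F = 10.8 * 34^0.673 = 116 mm
Therefore the cumulative infiltration F = 116 mm.


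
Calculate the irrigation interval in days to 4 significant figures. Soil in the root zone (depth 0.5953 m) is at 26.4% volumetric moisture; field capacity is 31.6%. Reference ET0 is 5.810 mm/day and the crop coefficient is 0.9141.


Approach: apply soil-water budget scheduling, SMD = (FC-theta)/100*depth*1000; ETc = ET0*Kc; interval = SMD/ETc.
Step 1 — soil moisture deficit:
  SMD = (31.6 - 26.4)/100 * 0.5953 * 1000 = 30.9556 mm
Step 2 — daily crop ET (ETc = ET0*Kc):
  ETc = 5.810 * 0.9141 = 5.31092 mm/day
Step 3 — irrigation interval (SMD/ETc):
  interval = 30.9556 / 5.31092 = 5.829 days
Therefore the irrigation interval = 5.829 days.


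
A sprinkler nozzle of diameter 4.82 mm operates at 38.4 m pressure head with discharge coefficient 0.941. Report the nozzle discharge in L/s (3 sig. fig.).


Approach: apply the orifice equation, Q = Cd*A*sqrt(2*g*h), A = pi*(d/2)^2.
A = pi*(4.82e-3/2)^2 = 1.8247e-05 m^2
Q = 0.941 * 1.8247e-05 * sqrt(2*9.81*38.4) * 1000 = 0.471 L/s
Therefore the nozzle discharge = 0.471 L/s.


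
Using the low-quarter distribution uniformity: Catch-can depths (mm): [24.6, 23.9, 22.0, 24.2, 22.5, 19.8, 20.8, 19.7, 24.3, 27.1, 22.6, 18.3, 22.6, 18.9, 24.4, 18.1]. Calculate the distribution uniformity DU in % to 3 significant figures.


Approach: apply the low-quarter distribution uniformity, DU = (mean of lowest quarter of readings / overall mean)*100.
sorted lowest 4 of 16: [18.1, 18.3, 18.9, 19.7] -> mean = 18.750 mm
overall mean = 22.113 mm
DU = (18.750/22.113)*100 = 84.8 %
Therefore the distribution uniformity DU = 84.8 %.


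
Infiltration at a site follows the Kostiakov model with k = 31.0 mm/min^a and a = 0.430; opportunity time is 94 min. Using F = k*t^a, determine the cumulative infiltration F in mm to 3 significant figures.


F = 31.0 * 94^0.430 = 219 mm
Therefore the cumulative infiltration F = 219 mm.


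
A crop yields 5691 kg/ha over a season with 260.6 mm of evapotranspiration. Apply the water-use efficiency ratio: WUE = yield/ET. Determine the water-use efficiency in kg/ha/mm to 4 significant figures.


WUE = 5691 / 260.6 = 21.84 kg/ha/mm
Therefore the water-use efficiency = 21.84 kg/ha/mm.


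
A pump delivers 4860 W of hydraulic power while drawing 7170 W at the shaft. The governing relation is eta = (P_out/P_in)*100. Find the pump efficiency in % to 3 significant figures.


eta = (4860 / 7170) * 100 = 67.8 %
Therefore the pump efficiency = 67.8 %.


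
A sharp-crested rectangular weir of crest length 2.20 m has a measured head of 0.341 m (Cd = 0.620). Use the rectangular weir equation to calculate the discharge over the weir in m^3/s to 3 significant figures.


Approach: apply the rectangular weir equation, Q = (2/3)*Cd*L*sqrt(2g)*H^1.5.
Q = (2/3)*0.620*2.20*sqrt(2*9.81)*0.341^1.5 = 0.802 m^3/s
Therefore the discharge over the weir = 0.802 m^3/s.


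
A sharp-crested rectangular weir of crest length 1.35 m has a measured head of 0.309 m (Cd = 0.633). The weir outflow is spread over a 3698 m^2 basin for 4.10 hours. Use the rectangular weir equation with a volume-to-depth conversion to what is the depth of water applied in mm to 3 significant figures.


Approach: apply the rectangular weir equation with a volume-to-depth conversion, Q = (2/3)*Cd*L*sqrt(2g)*H^1.5; d = Q*t/A * 1000.
Step 1 — weir discharge:
  Q = (2/3)*0.633*1.35*sqrt(2*9.81)*0.309^1.5 = 0.43344 m^3/s
Step 2 — volume: V = 0.43344 * 4.10*3600 = 6397.6 m^3
Step 3 — depth: d = V/A * 1000 = 6397.6/3698 * 1000 = 1730 mm
Therefore the depth of water applied = 1730 mm.


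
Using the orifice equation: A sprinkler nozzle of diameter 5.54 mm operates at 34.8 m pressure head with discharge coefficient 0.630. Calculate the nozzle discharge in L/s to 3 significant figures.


Approach: apply the orifice equation, Q = Cd*A*sqrt(2*g*h), A = pi*(d/2)^2.
A = pi*(5.54e-3/2)^2 = 2.4105e-05 m^2
Q = 0.630 * 2.4105e-05 * sqrt(2*9.81*34.8) * 1000 = 0.397 L/s
Therefore the nozzle discharge = 0.397 L/s.


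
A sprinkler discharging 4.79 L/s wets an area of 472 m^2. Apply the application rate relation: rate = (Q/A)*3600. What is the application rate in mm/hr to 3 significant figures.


rate = (4.79 / 472) * 3600 = 36.5 mm/hr
Therefore the application rate = 36.5 mm/hr.


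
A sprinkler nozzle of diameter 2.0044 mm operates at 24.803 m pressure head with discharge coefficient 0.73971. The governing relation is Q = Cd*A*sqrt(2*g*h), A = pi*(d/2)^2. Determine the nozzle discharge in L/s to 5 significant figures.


A = pi*(2.0044e-3/2)^2 = 3.155431e-06 m^2
Q = 0.73971 * 3.155431e-06 * sqrt(2*9.81*24.803) * 1000 = 0.051490 L/s
Therefore the nozzle discharge = 0.051490 L/s.


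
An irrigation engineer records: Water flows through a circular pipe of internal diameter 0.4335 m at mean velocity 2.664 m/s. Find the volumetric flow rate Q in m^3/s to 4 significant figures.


Approach: apply the continuity equation for pipe flow, Q = A * v with A = pi*(D/2)^2.
A = pi*(0.4335/2)^2 = 0.147594 m^2
Q = 0.147594 * 2.664 = 0.3932 m^3/s
Therefore the volumetric flow rate Q = 0.3932 m^3/s.


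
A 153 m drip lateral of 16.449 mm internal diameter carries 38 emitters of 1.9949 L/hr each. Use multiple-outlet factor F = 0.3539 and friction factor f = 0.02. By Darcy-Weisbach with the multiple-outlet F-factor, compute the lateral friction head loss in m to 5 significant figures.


Approach: apply Darcy-Weisbach with the multiple-outlet F-factor, Q = n*q/(3600*1000) m^3/s; v = Q/A; hf = F*f*(L/D)*(v^2/(2g)).
Q = 38*1.9949/(3600*1000) = 2.105728e-05 m^3/s
A = pi*(16.449e-3/2)^2 = 2.125049e-04 m^2, so v = Q/A = 0.09909080 m/s
hf = 0.3539*0.02*(153/0.016449)*(0.09909080^2/(2*9.81)) = 0.032948 m
Therefore the lateral friction head loss = 0.032948 m.


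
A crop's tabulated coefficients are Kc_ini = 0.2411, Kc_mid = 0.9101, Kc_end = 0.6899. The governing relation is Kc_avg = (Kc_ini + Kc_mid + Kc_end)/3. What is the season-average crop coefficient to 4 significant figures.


Kc_avg = (0.2411 + 0.9101 + 0.6899)/3 = 0.6137
Therefore the season-average crop coefficient = 0.6137.


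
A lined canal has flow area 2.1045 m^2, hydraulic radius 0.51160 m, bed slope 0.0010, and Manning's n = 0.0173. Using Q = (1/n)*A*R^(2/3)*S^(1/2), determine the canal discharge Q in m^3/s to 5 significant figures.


Q = (1/0.0173) * 2.1045 * 0.51160^(2/3) * 0.0010^(1/2) = 2.4607 m^3/s
Therefore the canal discharge Q = 2.4607 m^3/s.


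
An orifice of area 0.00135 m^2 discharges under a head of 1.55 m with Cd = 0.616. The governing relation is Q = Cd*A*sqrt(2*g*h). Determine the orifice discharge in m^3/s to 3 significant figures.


Q = 0.616 * 0.00135 * sqrt(2*9.81*1.55) = 0.00459 m^3/s
Therefore the orifice discharge = 0.00459 m^3/s.


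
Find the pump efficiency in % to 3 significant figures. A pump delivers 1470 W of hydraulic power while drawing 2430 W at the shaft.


Approach: apply the efficiency ratio, eta = (P_out/P_in)*100.
eta = (1470 / 2430) * 100 = 60.5 %
Therefore the pump efficiency = 60.5 %.


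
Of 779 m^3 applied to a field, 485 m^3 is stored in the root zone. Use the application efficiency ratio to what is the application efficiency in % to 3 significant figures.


Approach: apply the application efficiency ratio, Ea = (stored/applied)*100.
Ea = (485/779)*100 = 62.3 %
Therefore the application efficiency = 62.3 %.


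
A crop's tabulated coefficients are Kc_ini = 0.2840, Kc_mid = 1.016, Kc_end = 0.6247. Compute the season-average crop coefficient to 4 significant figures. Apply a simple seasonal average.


Approach: apply a simple seasonal average, Kc_avg = (Kc_ini + Kc_mid + Kc_end)/3.
Kc_avg = (0.2840 + 1.016 + 0.6247)/3 = 0.6416
Therefore the season-average crop coefficient = 0.6416.


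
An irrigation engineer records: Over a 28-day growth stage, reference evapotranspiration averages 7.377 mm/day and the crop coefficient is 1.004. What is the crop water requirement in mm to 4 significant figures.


Approach: apply the crop water requirement relation, CWR = ET0 * Kc * days.
CWR = 7.377 * 1.004 * 28 = 207.4 mm
Therefore the crop water requirement = 207.4 mm.


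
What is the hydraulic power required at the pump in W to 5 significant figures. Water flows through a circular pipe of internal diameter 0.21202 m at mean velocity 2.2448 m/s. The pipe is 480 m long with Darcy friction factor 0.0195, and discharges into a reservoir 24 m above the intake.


Approach: apply continuity + Darcy-Weisbach + hydraulic power, Q = A*v; hf = f*(L/D)*(v^2/(2g)); H = static + hf; P = rho*g*Q*H.
Step 1 — flow rate (continuity, Q = A*v):
  A = pi*(0.21202/2)^2 = 0.03530560 m^2
  Q = 0.03530560 * 2.2448 = 0.07925400 m^3/s
Step 2 — friction head loss (Darcy-Weisbach):
  hf = 0.0195 * (480/0.21202) * (2.2448^2 / (2*9.81))
  hf = 11.33849 m
Step 3 — total head: H = 24 + 11.33849 = 35.33849 m
Step 4 — hydraulic power (P = rho*g*Q*H):
  P = 1000 * 9.81 * 0.07925400 * 35.33849 = 27475 W
Therefore the hydraulic power required at the pump = 27475 W.


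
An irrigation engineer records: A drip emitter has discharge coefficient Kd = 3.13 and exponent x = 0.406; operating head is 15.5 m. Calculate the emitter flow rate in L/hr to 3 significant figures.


Approach: apply the emitter characteristic equation, q = Kd * h^x.
q = 3.13 * 15.5^0.406 = 9.52 L/hr
Therefore the emitter flow rate = 9.52 L/hr.


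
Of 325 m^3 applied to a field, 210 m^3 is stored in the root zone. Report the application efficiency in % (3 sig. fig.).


Approach: apply the application efficiency ratio, Ea = (stored/applied)*100.
Ea = (210/325)*100 = 64.6 %
Therefore the application efficiency = 64.6 %.


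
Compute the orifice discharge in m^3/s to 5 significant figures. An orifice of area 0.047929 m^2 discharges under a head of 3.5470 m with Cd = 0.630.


Approach: apply the orifice equation, Q = Cd*A*sqrt(2*g*h).
Q = 0.630 * 0.047929 * sqrt(2*9.81*3.5470) = 0.25189 m^3/s
Therefore the orifice discharge = 0.25189 m^3/s.


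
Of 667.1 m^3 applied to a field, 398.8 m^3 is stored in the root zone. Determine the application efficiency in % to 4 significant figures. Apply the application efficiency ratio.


Approach: apply the application efficiency ratio, Ea = (stored/applied)*100.
Ea = (398.8/667.1)*100 = 59.78 %
Therefore the application efficiency = 59.78 %.


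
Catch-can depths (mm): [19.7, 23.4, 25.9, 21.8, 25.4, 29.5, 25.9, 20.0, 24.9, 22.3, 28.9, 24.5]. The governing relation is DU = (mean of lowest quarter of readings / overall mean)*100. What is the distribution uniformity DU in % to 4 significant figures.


sorted lowest 3 of 12: [19.7, 20.0, 21.8] -> mean = 20.5000 mm
overall mean = 24.3500 mm
DU = (20.5000/24.3500)*100 = 84.19 %
Therefore the distribution uniformity DU = 84.19 %.


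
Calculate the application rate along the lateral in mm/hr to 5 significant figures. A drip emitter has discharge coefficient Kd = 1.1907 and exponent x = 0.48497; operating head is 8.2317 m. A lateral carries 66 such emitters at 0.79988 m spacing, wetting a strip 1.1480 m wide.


Approach: apply the emitter equation with a lateral mass balance, q = Kd*h^x; Q = n*q; rate = Q/(n*spacing*width).
Step 1 — single emitter flow (q = Kd*h^x):
  q = 1.1907 * 8.2317^0.48497 = 3.309690 L/hr
Step 2 — total lateral flow: Q = 66 * 3.309690 = 218.4395 L/hr
Step 3 — wetted area: A = 66 * 0.79988 * 1.1480 = 60.60531 m^2
Step 4 — application rate: Q/A = 218.4395/60.60531 = 3.6043 mm/hr
Therefore the application rate along the lateral = 3.6043 mm/hr.


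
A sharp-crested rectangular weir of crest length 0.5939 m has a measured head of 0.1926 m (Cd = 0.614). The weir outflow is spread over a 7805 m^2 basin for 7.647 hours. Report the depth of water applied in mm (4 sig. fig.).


Approach: apply the rectangular weir equation with a volume-to-depth conversion, Q = (2/3)*Cd*L*sqrt(2g)*H^1.5; d = Q*t/A * 1000.
Step 1 — weir discharge:
  Q = (2/3)*0.614*0.5939*sqrt(2*9.81)*0.1926^1.5 = 0.0910174 m^3/s
Step 2 — volume: V = 0.0910174 * 7.647*3600 = 2505.64 m^3
Step 3 — depth: d = V/A * 1000 = 2505.64/7805 * 1000 = 321.0 mm
Therefore the depth of water applied = 321.0 mm.


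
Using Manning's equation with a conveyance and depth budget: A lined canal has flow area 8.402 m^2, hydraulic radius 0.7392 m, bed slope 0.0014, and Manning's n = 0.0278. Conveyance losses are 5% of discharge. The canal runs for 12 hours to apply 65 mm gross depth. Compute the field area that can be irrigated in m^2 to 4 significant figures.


Approach: apply Manning's equation with a conveyance and depth budget, Q = (1/n)*A*R^(2/3)*S^(1/2); Q_field = Q*(1-loss); Area = Q_field*t/(d/1000).
Step 1 — canal discharge (Manning's equation):
  Q = (1/0.0278) * 8.402 * 0.7392^(2/3) * 0.0014^(1/2) = 9.24506 m^3/s
Step 2 — delivered flow: Q_field = 9.24506*(1 - 5/100) = 8.78281 m^3/s
Step 3 — volume delivered: V = 8.78281 * 12*3600 = 379417 m^3
Step 4 — area served: A = V / (depth/1000) = 379417 / 0.065 = 5837000 m^2
Therefore the field area that can be irrigated = 5837000 m^2.


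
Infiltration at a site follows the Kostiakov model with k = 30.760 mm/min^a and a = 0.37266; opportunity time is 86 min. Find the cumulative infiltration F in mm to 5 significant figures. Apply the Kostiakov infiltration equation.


Approach: apply the Kostiakov infiltration equation, F = k*t^a.
F = 30.760 * 86^0.37266 = 161.77 mm
Therefore the cumulative infiltration F = 161.77 mm.


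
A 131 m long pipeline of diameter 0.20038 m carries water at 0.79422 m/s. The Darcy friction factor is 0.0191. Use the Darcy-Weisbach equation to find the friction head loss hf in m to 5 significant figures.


Approach: apply the Darcy-Weisbach equation, hf = f*(L/D)*(v^2/(2g)).
hf = 0.0191 * (131/0.20038) * (0.79422^2 / (2*9.81))
hf = 0.40145 m
Therefore the friction head loss hf = 0.40145 m.


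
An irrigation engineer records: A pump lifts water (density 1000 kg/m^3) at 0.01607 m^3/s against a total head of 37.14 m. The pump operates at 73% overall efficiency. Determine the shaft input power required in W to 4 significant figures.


Approach: apply hydraulic power then efficiency conversion, P = rho*g*Q*H; P_in = P/eta.
Step 1 — hydraulic power (P = rho*g*Q*H):
  P = 1000 * 9.81 * 0.01607 * 37.14 = 5855.00 W
Step 2 — input power: P_in = P/eta = 5855.00 / 0.73 = 8021 W
Therefore the shaft input power required = 8021 W.


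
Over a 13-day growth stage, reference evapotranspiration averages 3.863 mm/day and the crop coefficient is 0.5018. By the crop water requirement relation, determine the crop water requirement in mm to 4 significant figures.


Approach: apply the crop water requirement relation, CWR = ET0 * Kc * days.
CWR = 3.863 * 0.5018 * 13 = 25.20 mm
Therefore the crop water requirement = 25.20 mm.


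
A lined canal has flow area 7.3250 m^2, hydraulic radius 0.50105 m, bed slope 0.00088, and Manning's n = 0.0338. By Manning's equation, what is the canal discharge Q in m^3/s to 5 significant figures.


Approach: apply Manning's equation, Q = (1/n)*A*R^(2/3)*S^(1/2).
Q = (1/0.0338) * 7.3250 * 0.50105^(2/3) * 0.00088^(1/2) = 4.0556 m^3/s
Therefore the canal discharge Q = 4.0556 m^3/s.


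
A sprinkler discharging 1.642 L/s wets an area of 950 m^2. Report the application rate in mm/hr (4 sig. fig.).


Approach: apply the application rate relation, rate = (Q/A)*3600.
rate = (1.642 / 950) * 3600 = 6.222 mm/hr
Therefore the application rate = 6.222 mm/hr.


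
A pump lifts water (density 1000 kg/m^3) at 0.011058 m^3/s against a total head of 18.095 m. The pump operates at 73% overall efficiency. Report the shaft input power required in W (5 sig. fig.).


Approach: apply hydraulic power then efficiency conversion, P = rho*g*Q*H; P_in = P/eta.
Step 1 — hydraulic power (P = rho*g*Q*H):
  P = 1000 * 9.81 * 0.011058 * 18.095 = 1962.927 W
Step 2 — input power: P_in = P/eta = 1962.927 / 0.73 = 2688.9 W
Therefore the shaft input power required = 2688.9 W.


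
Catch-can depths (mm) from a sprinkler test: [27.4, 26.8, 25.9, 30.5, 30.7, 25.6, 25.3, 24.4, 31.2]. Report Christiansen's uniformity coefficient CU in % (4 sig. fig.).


Approach: apply Christiansen's uniformity coefficient, CU = (1 - mean_abs_deviation/mean)*100.
mean = 27.5333 mm
mean |d_i - mean| = 2.17778 mm
CU = (1 - 2.17778/27.5333)*100 = 92.09 %
Therefore Christiansen's uniformity coefficient CU = 92.09 %.


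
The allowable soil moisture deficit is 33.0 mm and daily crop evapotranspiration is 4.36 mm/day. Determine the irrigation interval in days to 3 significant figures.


Approach: apply the irrigation interval relation, interval = SMD / ETc.
interval = 33.0 / 4.36 = 7.57 days
Therefore the irrigation interval = 7.57 days.


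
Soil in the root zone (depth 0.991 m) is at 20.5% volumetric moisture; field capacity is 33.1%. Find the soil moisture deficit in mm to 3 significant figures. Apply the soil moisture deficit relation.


Approach: apply the soil moisture deficit relation, SMD = (FC - theta)/100 * depth * 1000.
SMD = (33.1 - 20.5)/100 * 0.991 * 1000 = 125 mm
Therefore the soil moisture deficit = 125 mm.


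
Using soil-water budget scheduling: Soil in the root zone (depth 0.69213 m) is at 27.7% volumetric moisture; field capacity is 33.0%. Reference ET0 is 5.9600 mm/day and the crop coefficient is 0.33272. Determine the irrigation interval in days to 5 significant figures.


Approach: apply soil-water budget scheduling, SMD = (FC-theta)/100*depth*1000; ETc = ET0*Kc; interval = SMD/ETc.
Step 1 — soil moisture deficit:
  SMD = (33.0 - 27.7)/100 * 0.69213 * 1000 = 36.68289 mm
Step 2 — daily crop ET (ETc = ET0*Kc):
  ETc = 5.9600 * 0.33272 = 1.983011 mm/day
Step 3 — irrigation interval (SMD/ETc):
  interval = 36.68289 / 1.983011 = 18.499 days
Therefore the irrigation interval = 18.499 days.


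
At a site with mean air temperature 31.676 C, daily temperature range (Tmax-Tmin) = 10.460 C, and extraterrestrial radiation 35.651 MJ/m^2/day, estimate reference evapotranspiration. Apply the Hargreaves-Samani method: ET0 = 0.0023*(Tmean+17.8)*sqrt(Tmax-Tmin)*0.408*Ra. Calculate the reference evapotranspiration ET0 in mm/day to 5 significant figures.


ET0 = 0.0023*(31.676+17.8)*sqrt(10.460)*0.408*35.651 = 5.3533 mm/day
Therefore the reference evapotranspiration ET0 = 5.3533 mm/day.


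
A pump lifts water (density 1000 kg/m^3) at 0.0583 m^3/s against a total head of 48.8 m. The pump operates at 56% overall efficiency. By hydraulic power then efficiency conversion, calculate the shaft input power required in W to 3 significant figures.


Approach: apply hydraulic power then efficiency conversion, P = rho*g*Q*H; P_in = P/eta.
Step 1 — hydraulic power (P = rho*g*Q*H):
  P = 1000 * 9.81 * 0.0583 * 48.8 = 27910 W
Step 2 — input power: P_in = P/eta = 27910 / 0.56 = 49800 W
Therefore the shaft input power required = 49800 W.


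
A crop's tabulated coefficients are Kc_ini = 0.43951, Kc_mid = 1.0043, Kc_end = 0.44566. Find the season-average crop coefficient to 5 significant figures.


Approach: apply a simple seasonal average, Kc_avg = (Kc_ini + Kc_mid + Kc_end)/3.
Kc_avg = (0.43951 + 1.0043 + 0.44566)/3 = 0.62982
Therefore the season-average crop coefficient = 0.62982.


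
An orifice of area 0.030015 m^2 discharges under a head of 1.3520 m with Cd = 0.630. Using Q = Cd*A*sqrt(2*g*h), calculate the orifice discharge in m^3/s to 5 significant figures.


Q = 0.630 * 0.030015 * sqrt(2*9.81*1.3520) = 0.097391 m^3/s
Therefore the orifice discharge = 0.097391 m^3/s.


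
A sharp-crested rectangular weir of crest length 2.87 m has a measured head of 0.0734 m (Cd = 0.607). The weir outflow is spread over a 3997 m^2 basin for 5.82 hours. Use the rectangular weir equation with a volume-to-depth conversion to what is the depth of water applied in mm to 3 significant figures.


Approach: apply the rectangular weir equation with a volume-to-depth conversion, Q = (2/3)*Cd*L*sqrt(2g)*H^1.5; d = Q*t/A * 1000.
Step 1 — weir discharge:
  Q = (2/3)*0.607*2.87*sqrt(2*9.81)*0.0734^1.5 = 0.10230 m^3/s
Step 2 — volume: V = 0.10230 * 5.82*3600 = 2143.4 m^3
Step 3 — depth: d = V/A * 1000 = 2143.4/3997 * 1000 = 536 mm
Therefore the depth of water applied = 536 mm.


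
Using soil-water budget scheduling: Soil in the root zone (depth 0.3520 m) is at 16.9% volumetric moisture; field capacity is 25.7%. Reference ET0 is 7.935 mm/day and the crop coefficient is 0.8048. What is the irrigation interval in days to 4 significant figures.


Approach: apply soil-water budget scheduling, SMD = (FC-theta)/100*depth*1000; ETc = ET0*Kc; interval = SMD/ETc.
Step 1 — soil moisture deficit:
  SMD = (25.7 - 16.9)/100 * 0.3520 * 1000 = 30.9760 mm
Step 2 — daily crop ET (ETc = ET0*Kc):
  ETc = 7.935 * 0.8048 = 6.38609 mm/day
Step 3 — irrigation interval (SMD/ETc):
  interval = 30.9760 / 6.38609 = 4.851 days
Therefore the irrigation interval = 4.851 days.


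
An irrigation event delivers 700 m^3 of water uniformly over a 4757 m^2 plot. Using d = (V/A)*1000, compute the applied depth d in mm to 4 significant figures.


d = (700 / 4757) * 1000 = 147.2 mm
Therefore the applied depth d = 147.2 mm.


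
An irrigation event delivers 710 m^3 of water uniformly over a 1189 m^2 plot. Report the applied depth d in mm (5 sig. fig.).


Approach: apply depth from volume over area, d = (V/A)*1000.
d = (710 / 1189) * 1000 = 597.14 mm
Therefore the applied depth d = 597.14 mm.


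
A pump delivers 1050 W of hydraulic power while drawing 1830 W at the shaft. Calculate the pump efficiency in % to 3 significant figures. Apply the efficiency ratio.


Approach: apply the efficiency ratio, eta = (P_out/P_in)*100.
eta = (1050 / 1830) * 100 = 57.4 %
Therefore the pump efficiency = 57.4 %.


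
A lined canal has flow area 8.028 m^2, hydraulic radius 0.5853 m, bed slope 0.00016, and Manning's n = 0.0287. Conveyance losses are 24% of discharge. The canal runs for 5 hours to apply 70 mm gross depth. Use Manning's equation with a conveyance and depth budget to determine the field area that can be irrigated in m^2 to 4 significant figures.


Approach: apply Manning's equation with a conveyance and depth budget, Q = (1/n)*A*R^(2/3)*S^(1/2); Q_field = Q*(1-loss); Area = Q_field*t/(d/1000).
Step 1 — canal discharge (Manning's equation):
  Q = (1/0.0287) * 8.028 * 0.5853^(2/3) * 0.00016^(1/2) = 2.47574 m^3/s
Step 2 — delivered flow: Q_field = 2.47574*(1 - 24/100) = 1.88156 m^3/s
Step 3 — volume delivered: V = 1.88156 * 5*3600 = 33868.1 m^3
Step 4 — area served: A = V / (depth/1000) = 33868.1 / 0.07 = 483800 m^2
Therefore the field area that can be irrigated = 483800 m^2.


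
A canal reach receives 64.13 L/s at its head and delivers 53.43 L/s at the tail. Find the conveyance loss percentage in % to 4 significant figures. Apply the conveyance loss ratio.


Approach: apply the conveyance loss ratio, loss% = ((Q_head - Q_tail)/Q_head)*100.
loss = ((64.13 - 53.43)/64.13)*100 = 16.68 %
Therefore the conveyance loss percentage = 16.68 %.


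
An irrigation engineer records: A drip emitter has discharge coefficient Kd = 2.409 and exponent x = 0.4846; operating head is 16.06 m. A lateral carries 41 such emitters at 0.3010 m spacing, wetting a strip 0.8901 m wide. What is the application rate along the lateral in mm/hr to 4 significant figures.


Approach: apply the emitter equation with a lateral mass balance, q = Kd*h^x; Q = n*q; rate = Q/(n*spacing*width).
Step 1 — single emitter flow (q = Kd*h^x):
  q = 2.409 * 16.06^0.4846 = 9.24999 L/hr
Step 2 — total lateral flow: Q = 41 * 9.24999 = 379.249 L/hr
Step 3 — wetted area: A = 41 * 0.3010 * 0.8901 = 10.9847 m^2
Step 4 — application rate: Q/A = 379.249/10.9847 = 34.53 mm/hr
Therefore the application rate along the lateral = 34.53 mm/hr.


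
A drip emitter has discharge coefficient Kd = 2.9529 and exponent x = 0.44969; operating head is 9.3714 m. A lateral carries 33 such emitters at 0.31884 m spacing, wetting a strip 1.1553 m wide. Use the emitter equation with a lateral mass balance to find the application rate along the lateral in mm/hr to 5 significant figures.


Approach: apply the emitter equation with a lateral mass balance, q = Kd*h^x; Q = n*q; rate = Q/(n*spacing*width).
Step 1 — single emitter flow (q = Kd*h^x):
  q = 2.9529 * 9.3714^0.44969 = 8.077175 L/hr
Step 2 — total lateral flow: Q = 33 * 8.077175 = 266.5468 L/hr
Step 3 — wetted area: A = 33 * 0.31884 * 1.1553 = 12.15574 m^2
Step 4 — application rate: Q/A = 266.5468/12.15574 = 21.928 mm/hr
Therefore the application rate along the lateral = 21.928 mm/hr.


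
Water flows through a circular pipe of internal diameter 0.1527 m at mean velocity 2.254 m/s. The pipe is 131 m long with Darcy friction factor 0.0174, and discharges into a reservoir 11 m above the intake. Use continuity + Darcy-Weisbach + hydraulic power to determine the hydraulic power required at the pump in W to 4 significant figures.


Approach: apply continuity + Darcy-Weisbach + hydraulic power, Q = A*v; hf = f*(L/D)*(v^2/(2g)); H = static + hf; P = rho*g*Q*H.
Step 1 — flow rate (continuity, Q = A*v):
  A = pi*(0.1527/2)^2 = 0.0183134 m^2
  Q = 0.0183134 * 2.254 = 0.0412783 m^3/s
Step 2 — friction head loss (Darcy-Weisbach):
  hf = 0.0174 * (131/0.1527) * (2.254^2 / (2*9.81))
  hf = 3.86536 m
Step 3 — total head: H = 11 + 3.86536 = 14.8654 m
Step 4 — hydraulic power (P = rho*g*Q*H):
  P = 1000 * 9.81 * 0.0412783 * 14.8654 = 6020 W
Therefore the hydraulic power required at the pump = 6020 W.


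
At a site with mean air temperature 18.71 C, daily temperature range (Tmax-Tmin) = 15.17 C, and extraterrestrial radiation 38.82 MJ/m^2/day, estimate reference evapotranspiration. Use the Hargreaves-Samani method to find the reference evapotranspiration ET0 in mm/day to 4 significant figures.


Approach: apply the Hargreaves-Samani method, ET0 = 0.0023*(Tmean+17.8)*sqrt(Tmax-Tmin)*0.408*Ra.
ET0 = 0.0023*(18.71+17.8)*sqrt(15.17)*0.408*38.82 = 5.180 mm/day
Therefore the reference evapotranspiration ET0 = 5.180 mm/day.


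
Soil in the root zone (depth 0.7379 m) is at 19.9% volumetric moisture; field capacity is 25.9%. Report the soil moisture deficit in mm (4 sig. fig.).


Approach: apply the soil moisture deficit relation, SMD = (FC - theta)/100 * depth * 1000.
SMD = (25.9 - 19.9)/100 * 0.7379 * 1000 = 44.27 mm
Therefore the soil moisture deficit = 44.27 mm.


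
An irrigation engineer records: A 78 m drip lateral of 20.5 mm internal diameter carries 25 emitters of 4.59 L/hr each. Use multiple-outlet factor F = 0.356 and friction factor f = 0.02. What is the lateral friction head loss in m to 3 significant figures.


Approach: apply Darcy-Weisbach with the multiple-outlet F-factor, Q = n*q/(3600*1000) m^3/s; v = Q/A; hf = F*f*(L/D)*(v^2/(2g)).
Q = 25*4.59/(3600*1000) = 3.1875e-05 m^3/s
A = pi*(20.5e-3/2)^2 = 3.3006e-04 m^2, so v = Q/A = 0.096572 m/s
hf = 0.356*0.02*(78/0.0205)*(0.096572^2/(2*9.81)) = 0.0129 m
Therefore the lateral friction head loss = 0.0129 m.


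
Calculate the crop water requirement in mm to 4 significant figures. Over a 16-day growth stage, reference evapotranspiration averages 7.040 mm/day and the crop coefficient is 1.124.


Approach: apply the crop water requirement relation, CWR = ET0 * Kc * days.
CWR = 7.040 * 1.124 * 16 = 126.6 mm
Therefore the crop water requirement = 126.6 mm.


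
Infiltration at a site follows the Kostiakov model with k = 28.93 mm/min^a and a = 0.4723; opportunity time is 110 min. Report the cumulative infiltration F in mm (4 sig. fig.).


Approach: apply the Kostiakov infiltration equation, F = k*t^a.
F = 28.93 * 110^0.4723 = 266.4 mm
Therefore the cumulative infiltration F = 266.4 mm.


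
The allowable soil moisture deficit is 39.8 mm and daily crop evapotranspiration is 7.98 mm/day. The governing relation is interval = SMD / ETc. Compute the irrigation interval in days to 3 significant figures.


interval = 39.8 / 7.98 = 4.99 days
Therefore the irrigation interval = 4.99 days.


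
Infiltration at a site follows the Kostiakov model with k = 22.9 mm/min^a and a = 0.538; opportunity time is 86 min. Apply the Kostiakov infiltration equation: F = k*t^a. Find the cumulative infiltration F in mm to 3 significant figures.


F = 22.9 * 86^0.538 = 252 mm
Therefore the cumulative infiltration F = 252 mm.


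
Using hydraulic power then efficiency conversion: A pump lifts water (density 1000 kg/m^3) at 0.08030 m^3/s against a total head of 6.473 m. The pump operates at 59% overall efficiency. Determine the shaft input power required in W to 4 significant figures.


Approach: apply hydraulic power then efficiency conversion, P = rho*g*Q*H; P_in = P/eta.
Step 1 — hydraulic power (P = rho*g*Q*H):
  P = 1000 * 9.81 * 0.08030 * 6.473 = 5099.06 W
Step 2 — input power: P_in = P/eta = 5099.06 / 0.59 = 8642 W
Therefore the shaft input power required = 8642 W.


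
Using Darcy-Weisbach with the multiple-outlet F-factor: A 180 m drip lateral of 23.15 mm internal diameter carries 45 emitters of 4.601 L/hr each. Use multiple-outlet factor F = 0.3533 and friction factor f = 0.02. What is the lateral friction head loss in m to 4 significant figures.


Approach: apply Darcy-Weisbach with the multiple-outlet F-factor, Q = n*q/(3600*1000) m^3/s; v = Q/A; hf = F*f*(L/D)*(v^2/(2g)).
Q = 45*4.601/(3600*1000) = 5.75125e-05 m^3/s
A = pi*(23.15e-3/2)^2 = 4.20913e-04 m^2, so v = Q/A = 0.136638 m/s
hf = 0.3533*0.02*(180/0.02315)*(0.136638^2/(2*9.81)) = 0.05228 m
Therefore the lateral friction head loss = 0.05228 m.


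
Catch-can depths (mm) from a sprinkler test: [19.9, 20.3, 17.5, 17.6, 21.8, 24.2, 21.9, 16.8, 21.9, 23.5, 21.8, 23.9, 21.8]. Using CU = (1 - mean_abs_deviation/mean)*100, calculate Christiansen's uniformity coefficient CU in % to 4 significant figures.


mean = 20.9923 mm
mean |d_i - mean| = 1.97870 mm
CU = (1 - 1.97870/20.9923)*100 = 90.57 %
Therefore Christiansen's uniformity coefficient CU = 90.57 %.


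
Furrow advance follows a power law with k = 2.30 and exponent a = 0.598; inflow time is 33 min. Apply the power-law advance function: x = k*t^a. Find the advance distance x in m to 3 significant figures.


x = 2.30 * 33^0.598 = 18.6 m
Therefore the advance distance x = 18.6 m.


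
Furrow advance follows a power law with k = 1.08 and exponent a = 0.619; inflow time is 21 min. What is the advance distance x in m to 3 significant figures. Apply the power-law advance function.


Approach: apply the power-law advance function, x = k*t^a.
x = 1.08 * 21^0.619 = 7.11 m
Therefore the advance distance x = 7.11 m.


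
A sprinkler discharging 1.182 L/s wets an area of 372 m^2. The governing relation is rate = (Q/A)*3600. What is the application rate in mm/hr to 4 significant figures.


rate = (1.182 / 372) * 3600 = 11.44 mm/hr
Therefore the application rate = 11.44 mm/hr.


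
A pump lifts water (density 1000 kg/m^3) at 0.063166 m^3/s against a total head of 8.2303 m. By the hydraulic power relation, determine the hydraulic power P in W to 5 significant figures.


Approach: apply the hydraulic power relation, P = rho*g*Q*H.
P = 1000 * 9.81 * 0.063166 * 8.2303 = 5100.0 W
Therefore the hydraulic power P = 5100.0 W.


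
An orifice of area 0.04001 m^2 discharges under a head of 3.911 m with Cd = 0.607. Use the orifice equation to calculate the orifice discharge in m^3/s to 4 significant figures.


Approach: apply the orifice equation, Q = Cd*A*sqrt(2*g*h).
Q = 0.607 * 0.04001 * sqrt(2*9.81*3.911) = 0.2127 m^3/s
Therefore the orifice discharge = 0.2127 m^3/s.


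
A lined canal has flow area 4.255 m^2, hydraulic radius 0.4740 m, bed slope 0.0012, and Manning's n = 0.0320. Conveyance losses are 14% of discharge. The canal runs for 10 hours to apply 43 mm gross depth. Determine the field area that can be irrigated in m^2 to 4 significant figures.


Approach: apply Manning's equation with a conveyance and depth budget, Q = (1/n)*A*R^(2/3)*S^(1/2); Q_field = Q*(1-loss); Area = Q_field*t/(d/1000).
Step 1 — canal discharge (Manning's equation):
  Q = (1/0.0320) * 4.255 * 0.4740^(2/3) * 0.0012^(1/2) = 2.80022 m^3/s
Step 2 — delivered flow: Q_field = 2.80022*(1 - 14/100) = 2.40819 m^3/s
Step 3 — volume delivered: V = 2.40819 * 10*3600 = 86694.9 m^3
Step 4 — area served: A = V / (depth/1000) = 86694.9 / 0.043 = 2016000 m^2
Therefore the field area that can be irrigated = 2016000 m^2.


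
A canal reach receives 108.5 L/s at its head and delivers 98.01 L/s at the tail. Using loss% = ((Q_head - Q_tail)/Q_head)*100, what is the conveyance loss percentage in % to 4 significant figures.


loss = ((108.5 - 98.01)/108.5)*100 = 9.668 %
Therefore the conveyance loss percentage = 9.668 %.


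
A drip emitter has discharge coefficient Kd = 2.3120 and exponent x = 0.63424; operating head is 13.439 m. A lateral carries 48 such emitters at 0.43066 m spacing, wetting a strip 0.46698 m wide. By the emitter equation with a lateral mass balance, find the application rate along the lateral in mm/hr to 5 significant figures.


Approach: apply the emitter equation with a lateral mass balance, q = Kd*h^x; Q = n*q; rate = Q/(n*spacing*width).
Step 1 — single emitter flow (q = Kd*h^x):
  q = 2.3120 * 13.439^0.63424 = 12.01277 L/hr
Step 2 — total lateral flow: Q = 48 * 12.01277 = 576.6131 L/hr
Step 3 — wetted area: A = 48 * 0.43066 * 0.46698 = 9.653261 m^2
Step 4 — application rate: Q/A = 576.6131/9.653261 = 59.732 mm/hr
Therefore the application rate along the lateral = 59.732 mm/hr.


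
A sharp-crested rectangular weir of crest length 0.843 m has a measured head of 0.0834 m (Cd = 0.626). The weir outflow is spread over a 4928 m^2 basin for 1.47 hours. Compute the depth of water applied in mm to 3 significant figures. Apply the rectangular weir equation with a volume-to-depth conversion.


Approach: apply the rectangular weir equation with a volume-to-depth conversion, Q = (2/3)*Cd*L*sqrt(2g)*H^1.5; d = Q*t/A * 1000.
Step 1 — weir discharge:
  Q = (2/3)*0.626*0.843*sqrt(2*9.81)*0.0834^1.5 = 0.037533 m^3/s
Step 2 — volume: V = 0.037533 * 1.47*3600 = 198.62 m^3
Step 3 — depth: d = V/A * 1000 = 198.62/4928 * 1000 = 40.3 mm
Therefore the depth of water applied = 40.3 mm.


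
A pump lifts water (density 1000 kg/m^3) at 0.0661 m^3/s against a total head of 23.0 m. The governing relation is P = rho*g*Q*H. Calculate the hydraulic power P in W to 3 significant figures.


P = 1000 * 9.81 * 0.0661 * 23.0 = 14900 W
Therefore the hydraulic power P = 14900 W.


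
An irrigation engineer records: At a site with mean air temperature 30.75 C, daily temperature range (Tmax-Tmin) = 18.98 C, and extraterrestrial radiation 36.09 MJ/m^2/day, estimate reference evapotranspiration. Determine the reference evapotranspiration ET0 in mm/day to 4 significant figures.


Approach: apply the Hargreaves-Samani method, ET0 = 0.0023*(Tmean+17.8)*sqrt(Tmax-Tmin)*0.408*Ra.
ET0 = 0.0023*(30.75+17.8)*sqrt(18.98)*0.408*36.09 = 7.163 mm/day
Therefore the reference evapotranspiration ET0 = 7.163 mm/day.


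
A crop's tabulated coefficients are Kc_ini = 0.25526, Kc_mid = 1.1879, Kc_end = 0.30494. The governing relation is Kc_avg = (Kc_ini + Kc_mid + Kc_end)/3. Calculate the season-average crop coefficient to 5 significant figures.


Kc_avg = (0.25526 + 1.1879 + 0.30494)/3 = 0.58270
Therefore the season-average crop coefficient = 0.58270.


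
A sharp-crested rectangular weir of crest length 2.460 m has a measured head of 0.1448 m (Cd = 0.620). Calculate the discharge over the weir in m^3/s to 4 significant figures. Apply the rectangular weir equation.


Approach: apply the rectangular weir equation, Q = (2/3)*Cd*L*sqrt(2g)*H^1.5.
Q = (2/3)*0.620*2.460*sqrt(2*9.81)*0.1448^1.5 = 0.2482 m^3/s
Therefore the discharge over the weir = 0.2482 m^3/s.
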